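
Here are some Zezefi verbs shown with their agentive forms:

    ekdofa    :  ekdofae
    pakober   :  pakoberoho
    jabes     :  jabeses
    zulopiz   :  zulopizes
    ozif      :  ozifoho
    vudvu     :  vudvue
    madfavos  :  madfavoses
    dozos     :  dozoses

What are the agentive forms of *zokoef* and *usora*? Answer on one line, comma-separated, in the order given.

zokoefoho, usorae

The alternation tracks the final sound of the stem — -es when the stem ends in a sibilant (*jabes*, *zulopiz*, *madfavos*, *dozos*); -oho when the stem ends in a non-sibilant consonant (*pakober*, *ozif*); -e when the stem ends in a vowel (*ekdofa*, *vudvu*).
*zokoef* — final sound /f/ (a non-sibilant consonant) → -oho → *zokoefoho*.
The final sound of *usora* is /a/, which is a vowel, so the suffix is -e, giving *usorae*.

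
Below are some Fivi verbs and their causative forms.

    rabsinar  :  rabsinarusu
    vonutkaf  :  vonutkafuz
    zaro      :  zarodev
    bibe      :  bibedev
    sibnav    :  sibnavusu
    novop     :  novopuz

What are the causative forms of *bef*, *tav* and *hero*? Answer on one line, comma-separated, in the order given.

befuz, tavusu, herodev

The suffix is conditioned by the final sound: -uz when the stem ends in a voiceless consonant (*vonutkaf*, *novop*); -usu when the stem ends in a voiced consonant (*rabsinar*, *sibnav*); -dev when the stem ends in a vowel (*zaro*, *bibe*).
*bef* — final sound /f/ (a voiceless consonant) → -uz → *befuz*.
The final sound of *tav* is /v/, which is a voiced consonant, so the suffix is -usu, giving *tavusu*.
The final sound of *hero* is /o/, which is a vowel, so the suffix is -dev, giving *herodev*.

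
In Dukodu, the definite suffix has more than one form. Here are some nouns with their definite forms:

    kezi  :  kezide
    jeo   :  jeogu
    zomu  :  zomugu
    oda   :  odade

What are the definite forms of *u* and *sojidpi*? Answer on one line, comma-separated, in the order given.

The alternation tracks the last vowel of the stem — -gu when the last vowel of the stem is a rounded vowel (*jeo*, *zomu*); -de when the last vowel of the stem is an unrounded vowel (*kezi*, *oda*).
The last vowel of *u* is /u/, which is a rounded vowel, so the suffix is -gu, giving *ugu*.
Since the last vowel of *sojidpi* is /i/ (an unrounded vowel), it takes -de, giving *sojidpide*.

ugu, sojidpide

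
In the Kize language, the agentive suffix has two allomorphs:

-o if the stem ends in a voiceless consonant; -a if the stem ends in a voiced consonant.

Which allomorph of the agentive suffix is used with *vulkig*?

Since the final consonant of *vulkig* is /g/ (voiced), it takes -a.

-a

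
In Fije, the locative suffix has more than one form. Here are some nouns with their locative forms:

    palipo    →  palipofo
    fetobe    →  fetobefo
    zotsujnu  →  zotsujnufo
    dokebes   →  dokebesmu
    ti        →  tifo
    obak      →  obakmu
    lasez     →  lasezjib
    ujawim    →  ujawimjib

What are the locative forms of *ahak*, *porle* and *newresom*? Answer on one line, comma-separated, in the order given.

ahakmu, porlefo, newresomjib

Looking at the final sound of each stem: -mu when the stem ends in a voiceless consonant (*dokebes*, *obak*); -jib when the stem ends in a voiced consonant (*lasez*, *ujawim*); -fo when the stem ends in a vowel (*palipo*, *fetobe*, *zotsujnu*, *ti*).
Since the final sound of *ahak* is /k/ (a voiceless consonant), it takes -mu, giving *ahakmu*.
The final sound of *porle* is /e/, which is a vowel, so the suffix is -fo, giving *porlefo*.
*newresom*: final sound = /m/, a voiced consonant → -jib → *newresomjib*.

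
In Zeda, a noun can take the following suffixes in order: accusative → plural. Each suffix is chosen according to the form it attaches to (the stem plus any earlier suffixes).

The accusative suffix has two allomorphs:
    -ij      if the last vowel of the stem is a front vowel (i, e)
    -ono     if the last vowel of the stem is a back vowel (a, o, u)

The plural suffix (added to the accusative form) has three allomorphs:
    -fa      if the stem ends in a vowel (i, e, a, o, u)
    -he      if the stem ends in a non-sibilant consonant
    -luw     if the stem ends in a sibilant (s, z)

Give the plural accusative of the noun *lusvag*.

lusvagonofa

*lusvag* — last vowel /a/ (a back vowel) → -ono → *lusvagono*.
Since the final sound of the accusative form *lusvagono* is /o/ (a vowel), it takes -fa, giving *lusvagonofa*.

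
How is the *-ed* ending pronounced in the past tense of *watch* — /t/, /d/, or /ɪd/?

/t/

The stem *watch* ends in a voiceless consonant other than /t/.
The -ed suffix is realized as /ɪd/ after /t, d/; as /t/ after other voiceless consonants; and as /d/ after other voiced sounds.
So -ed on *watch* is pronounced /t/.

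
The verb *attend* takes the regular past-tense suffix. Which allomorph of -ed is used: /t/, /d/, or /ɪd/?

/ɪd/

The stem *attend* ends in /t/ or /d/.
The -ed suffix is realized as /ɪd/ after /t, d/; as /t/ after other voiceless consonants; and as /d/ after other voiced sounds.
So -ed on *attend* is pronounced /ɪd/.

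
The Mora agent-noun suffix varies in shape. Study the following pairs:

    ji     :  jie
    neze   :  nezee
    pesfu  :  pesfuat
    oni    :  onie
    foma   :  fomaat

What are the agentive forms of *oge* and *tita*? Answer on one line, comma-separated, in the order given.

ogee, titaat

Looking at the last vowel of each stem: -e when the last vowel of the stem is a front vowel (*ji*, *neze*, *oni*); -at when the last vowel of the stem is a back vowel (*pesfu*, *foma*).
Since the last vowel of *oge* is /e/ (a front vowel), it takes -e, giving *ogee*.
*tita* — last vowel /a/ (a back vowel) → -at → *titaat*.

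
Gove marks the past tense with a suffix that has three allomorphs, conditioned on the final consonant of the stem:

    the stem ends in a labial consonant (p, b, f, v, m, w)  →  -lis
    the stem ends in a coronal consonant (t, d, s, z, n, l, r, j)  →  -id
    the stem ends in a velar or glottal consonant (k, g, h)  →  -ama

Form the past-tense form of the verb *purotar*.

purotarid

The final consonant of *purotar* is /r/, which is coronal, so the suffix is -id, giving *purotarid*.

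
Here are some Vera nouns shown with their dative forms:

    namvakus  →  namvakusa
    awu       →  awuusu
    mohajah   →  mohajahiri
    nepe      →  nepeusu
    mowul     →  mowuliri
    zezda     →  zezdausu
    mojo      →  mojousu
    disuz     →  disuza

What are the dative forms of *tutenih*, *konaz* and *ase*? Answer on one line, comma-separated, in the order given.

Looking at the final sound of each stem: -a when the stem ends in a sibilant (*namvakus*, *disuz*); -iri when the stem ends in a non-sibilant consonant (*mohajah*, *mowul*); -usu when the stem ends in a vowel (*awu*, *nepe*, *zezda*, *mojo*).
*tutenih*: final sound = /h/, a non-sibilant consonant → -iri → *tutenihiri*.
Since the final sound of *konaz* is /z/ (a sibilant), it takes -a, giving *konaza*.
Since the final sound of *ase* is /e/ (a vowel), it takes -usu, giving *aseusu*.

tutenihiri, konaza, aseusu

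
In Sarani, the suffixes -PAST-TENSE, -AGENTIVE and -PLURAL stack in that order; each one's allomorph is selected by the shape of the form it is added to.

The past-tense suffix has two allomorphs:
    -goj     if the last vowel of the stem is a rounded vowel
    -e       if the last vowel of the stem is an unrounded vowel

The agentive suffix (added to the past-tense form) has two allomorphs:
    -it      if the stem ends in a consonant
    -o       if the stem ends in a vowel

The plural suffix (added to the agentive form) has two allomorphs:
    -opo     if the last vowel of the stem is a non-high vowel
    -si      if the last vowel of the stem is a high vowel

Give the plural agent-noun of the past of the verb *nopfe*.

nopfeeoopo

*nopfe* — last vowel /e/ (an unrounded vowel) → -e → *nopfee*.
The past-tense form *nopfee* — final sound /e/ (a vowel) → -o → *nopfeeo*.
The last vowel of the agentive form *nopfeeo* is /o/, which is a non-high vowel, so the plural suffix is -opo, giving *nopfeeoopo*.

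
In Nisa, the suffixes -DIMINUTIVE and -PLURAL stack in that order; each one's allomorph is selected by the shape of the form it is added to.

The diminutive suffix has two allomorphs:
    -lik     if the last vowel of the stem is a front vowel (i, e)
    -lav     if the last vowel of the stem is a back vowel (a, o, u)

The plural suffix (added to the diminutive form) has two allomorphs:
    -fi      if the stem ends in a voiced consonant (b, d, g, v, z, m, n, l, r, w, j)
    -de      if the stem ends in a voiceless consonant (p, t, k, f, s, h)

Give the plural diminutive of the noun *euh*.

*euh*: last vowel = /u/, a back vowel → -lav → *euhlav*.
The final consonant of the diminutive form *euhlav* is /v/, which is voiced, so the plural suffix is -fi, giving *euhlavfi*.

euhlavfi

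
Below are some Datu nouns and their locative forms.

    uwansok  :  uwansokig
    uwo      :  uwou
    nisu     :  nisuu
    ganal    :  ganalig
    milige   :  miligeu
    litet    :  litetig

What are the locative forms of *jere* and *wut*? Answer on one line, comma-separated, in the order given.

The alternation tracks the final sound of the stem — -ig when the stem ends in a consonant (*uwansok*, *ganal*, *litet*); -u when the stem ends in a vowel (*uwo*, *nisu*, *milige*).
Since the final sound of *jere* is /e/ (a vowel), it takes -u, giving *jereu*.
The final sound of *wut* is /t/, which is a consonant, so the suffix is -ig, giving *wutig*.

jereu, wutig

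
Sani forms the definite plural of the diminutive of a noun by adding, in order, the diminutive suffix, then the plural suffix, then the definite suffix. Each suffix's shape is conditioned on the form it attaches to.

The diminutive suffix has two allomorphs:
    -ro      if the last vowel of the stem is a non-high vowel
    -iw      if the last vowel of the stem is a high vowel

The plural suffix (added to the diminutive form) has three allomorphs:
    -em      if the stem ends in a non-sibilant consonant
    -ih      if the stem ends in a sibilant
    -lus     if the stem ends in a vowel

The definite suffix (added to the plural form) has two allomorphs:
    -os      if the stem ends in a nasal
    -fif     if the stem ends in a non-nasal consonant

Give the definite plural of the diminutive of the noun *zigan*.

The last vowel of *zigan* is /a/, which is a non-high vowel, so the diminutive suffix is -ro, giving *ziganro*.
The diminutive form *ziganro*: final sound = /o/, a vowel → -lus → *ziganrolus*.
The final consonant of the plural form *ziganrolus* is /s/, which is non-nasal, so the definite suffix is -fif, giving *ziganrolusfif*.

ziganrolusfif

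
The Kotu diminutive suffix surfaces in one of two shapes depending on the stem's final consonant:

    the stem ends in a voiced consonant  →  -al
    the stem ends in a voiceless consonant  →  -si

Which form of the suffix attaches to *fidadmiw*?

-al

*fidadmiw*: final consonant = /w/, voiced → -al.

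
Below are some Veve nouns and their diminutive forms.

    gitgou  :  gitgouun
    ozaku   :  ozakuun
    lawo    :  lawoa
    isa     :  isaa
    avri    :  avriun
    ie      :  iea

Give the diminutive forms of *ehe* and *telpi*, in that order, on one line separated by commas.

ehea, telpiun

The suffix is conditioned by the last vowel: -un when the last vowel of the stem is a high vowel (*gitgou*, *ozaku*, *avri*); -a when the last vowel of the stem is a non-high vowel (*lawo*, *isa*, *ie*).
Since the last vowel of *ehe* is /e/ (a non-high vowel), it takes -a, giving *ehea*.
*telpi*: last vowel = /i/, a high vowel → -un → *telpiun*.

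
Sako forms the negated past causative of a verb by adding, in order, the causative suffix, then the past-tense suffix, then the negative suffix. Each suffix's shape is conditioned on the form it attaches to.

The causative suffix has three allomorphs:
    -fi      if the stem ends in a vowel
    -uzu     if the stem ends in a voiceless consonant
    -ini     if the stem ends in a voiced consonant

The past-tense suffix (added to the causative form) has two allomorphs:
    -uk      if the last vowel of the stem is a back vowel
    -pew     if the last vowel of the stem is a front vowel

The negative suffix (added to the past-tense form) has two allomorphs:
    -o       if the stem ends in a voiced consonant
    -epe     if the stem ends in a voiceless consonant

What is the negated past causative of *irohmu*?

irohmufipewo

Since the final sound of *irohmu* is /u/ (a vowel), it takes -fi, giving *irohmufi*.
Since the last vowel of the causative form *irohmufi* is /i/ (a front vowel), it takes -pew, giving *irohmufipew*.
The past-tense form *irohmufipew* — final consonant /w/ (voiced) → -o → *irohmufipewo*.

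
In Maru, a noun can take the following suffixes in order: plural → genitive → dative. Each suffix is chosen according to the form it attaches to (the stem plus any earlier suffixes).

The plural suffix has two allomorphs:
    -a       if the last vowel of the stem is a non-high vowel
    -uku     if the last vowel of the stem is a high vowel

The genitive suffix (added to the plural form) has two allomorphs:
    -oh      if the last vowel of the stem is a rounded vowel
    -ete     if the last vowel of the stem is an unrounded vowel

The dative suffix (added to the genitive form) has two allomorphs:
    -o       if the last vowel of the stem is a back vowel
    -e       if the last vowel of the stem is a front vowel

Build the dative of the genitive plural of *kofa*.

Since the last vowel of *kofa* is /a/ (a non-high vowel), it takes -a, giving *kofaa*.
The plural form *kofaa* — last vowel /a/ (an unrounded vowel) → -ete → *kofaaete*.
The genitive form *kofaaete*: last vowel = /e/, a front vowel → -e → *kofaaetee*.

kofaaetee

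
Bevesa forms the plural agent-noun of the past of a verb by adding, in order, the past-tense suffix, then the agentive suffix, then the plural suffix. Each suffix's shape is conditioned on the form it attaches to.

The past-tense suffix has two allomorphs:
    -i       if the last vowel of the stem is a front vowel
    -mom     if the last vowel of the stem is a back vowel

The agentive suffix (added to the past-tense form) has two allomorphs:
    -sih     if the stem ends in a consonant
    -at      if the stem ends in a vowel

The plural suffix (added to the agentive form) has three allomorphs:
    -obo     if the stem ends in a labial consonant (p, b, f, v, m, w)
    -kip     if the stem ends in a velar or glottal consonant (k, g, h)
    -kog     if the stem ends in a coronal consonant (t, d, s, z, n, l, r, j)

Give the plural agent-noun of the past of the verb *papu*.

papumomsihkip

*papu*: last vowel = /u/, a back vowel → -mom → *papumom*.
The past-tense form *papumom* — final sound /m/ (a consonant) → -sih → *papumomsih*.
The final consonant of the agentive form *papumomsih* is /h/, which is velar/glottal, so the plural suffix is -kip, giving *papumomsihkip*.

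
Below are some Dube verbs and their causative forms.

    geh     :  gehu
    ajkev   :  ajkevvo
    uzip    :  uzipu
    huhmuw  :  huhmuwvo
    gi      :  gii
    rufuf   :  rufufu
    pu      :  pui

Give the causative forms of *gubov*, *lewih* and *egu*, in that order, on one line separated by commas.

The pattern is voicing of the final sound: -u when the stem ends in a voiceless consonant (*geh*, *uzip*, *rufuf*); -vo when the stem ends in a voiced consonant (*ajkev*, *huhmuw*); -i when the stem ends in a vowel (*gi*, *pu*).
The final sound of *gubov* is /v/, which is a voiced consonant, so the suffix is -vo, giving *gubovvo*.
*lewih*: final sound = /h/, a voiceless consonant → -u → *lewihu*.
*egu* — final sound /u/ (a vowel) → -i → *egui*.

gubovvo, lewihu, egui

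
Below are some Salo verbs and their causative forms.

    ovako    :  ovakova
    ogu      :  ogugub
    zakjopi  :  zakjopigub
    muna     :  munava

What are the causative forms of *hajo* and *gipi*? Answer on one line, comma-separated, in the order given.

hajova, gipigub

Looking at the last vowel of each stem: -gub when the last vowel of the stem is a high vowel (*ogu*, *zakjopi*); -va when the last vowel of the stem is a non-high vowel (*ovako*, *muna*).
*hajo*: last vowel = /o/, a non-high vowel → -va → *hajova*.
The last vowel of *gipi* is /i/, which is a high vowel, so the suffix is -gub, giving *gipigub*.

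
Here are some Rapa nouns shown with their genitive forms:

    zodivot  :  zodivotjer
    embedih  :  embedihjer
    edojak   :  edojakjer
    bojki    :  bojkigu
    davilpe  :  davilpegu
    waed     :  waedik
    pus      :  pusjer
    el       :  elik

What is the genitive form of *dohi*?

dohigu

The suffix is conditioned by the final sound: -jer when the stem ends in a voiceless consonant (*zodivot*, *embedih*, *edojak*, *pus*); -ik when the stem ends in a voiced consonant (*waed*, *el*); -gu when the stem ends in a vowel (*bojki*, *davilpe*).
*dohi*: final sound = /i/, a vowel → -gu → *dohigu*.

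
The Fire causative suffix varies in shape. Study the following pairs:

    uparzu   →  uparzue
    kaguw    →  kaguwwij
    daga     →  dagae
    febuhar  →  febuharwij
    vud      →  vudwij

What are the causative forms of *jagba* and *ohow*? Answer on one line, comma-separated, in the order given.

jagbae, ohowwij

The suffix is conditioned by the final sound: -wij when the stem ends in a consonant (*kaguw*, *febuhar*, *vud*); -e when the stem ends in a vowel (*uparzu*, *daga*).
Since the final sound of *jagba* is /a/ (a vowel), it takes -e, giving *jagbae*.
Since the final sound of *ohow* is /w/ (a consonant), it takes -wij, giving *ohowwij*.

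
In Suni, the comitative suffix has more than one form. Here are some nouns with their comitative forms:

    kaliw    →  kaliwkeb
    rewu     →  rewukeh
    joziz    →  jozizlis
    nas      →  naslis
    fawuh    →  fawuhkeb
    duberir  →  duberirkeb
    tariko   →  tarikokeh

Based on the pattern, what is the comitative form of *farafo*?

Looking at the final sound of each stem: -lis when the stem ends in a sibilant (*joziz*, *nas*); -keb when the stem ends in a non-sibilant consonant (*kaliw*, *fawuh*, *duberir*); -keh when the stem ends in a vowel (*rewu*, *tariko*).
Since the final sound of *farafo* is /o/ (a vowel), it takes -keh, giving *farafokeh*.

farafokeh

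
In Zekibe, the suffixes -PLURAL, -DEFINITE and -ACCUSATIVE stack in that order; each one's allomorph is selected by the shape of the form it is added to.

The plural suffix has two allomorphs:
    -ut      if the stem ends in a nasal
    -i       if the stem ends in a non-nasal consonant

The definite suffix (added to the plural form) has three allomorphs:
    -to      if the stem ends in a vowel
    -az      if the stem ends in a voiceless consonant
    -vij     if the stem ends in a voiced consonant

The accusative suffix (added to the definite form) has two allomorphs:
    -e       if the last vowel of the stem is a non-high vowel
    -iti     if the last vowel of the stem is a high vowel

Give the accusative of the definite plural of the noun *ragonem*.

The final consonant of *ragonem* is /m/, which is a nasal, so the plural suffix is -ut, giving *ragonemut*.
The plural form *ragonemut*: final sound = /t/, a voiceless consonant → -az → *ragonemutaz*.
Since the last vowel of the definite form *ragonemutaz* is /a/ (a non-high vowel), it takes -e, giving *ragonemutaze*.

ragonemutaze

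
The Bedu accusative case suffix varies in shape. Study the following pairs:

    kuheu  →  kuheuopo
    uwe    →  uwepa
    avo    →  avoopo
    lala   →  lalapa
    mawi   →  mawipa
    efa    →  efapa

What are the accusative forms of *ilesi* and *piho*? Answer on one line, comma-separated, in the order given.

ilesipa, pihoopo

Looking at the last vowel of each stem: -opo when the last vowel of the stem is a rounded vowel (*kuheu*, *avo*); -pa when the last vowel of the stem is an unrounded vowel (*uwe*, *lala*, *mawi*, *efa*).
Since the last vowel of *ilesi* is /i/ (an unrounded vowel), it takes -pa, giving *ilesipa*.
Since the last vowel of *piho* is /o/ (a rounded vowel), it takes -opo, giving *pihoopo*.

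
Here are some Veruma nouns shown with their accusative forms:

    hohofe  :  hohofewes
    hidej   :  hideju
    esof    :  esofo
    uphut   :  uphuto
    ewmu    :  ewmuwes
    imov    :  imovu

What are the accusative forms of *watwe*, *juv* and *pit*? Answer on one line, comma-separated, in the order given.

The pattern is voicing of the final sound: -o when the stem ends in a voiceless consonant (*esof*, *uphut*); -u when the stem ends in a voiced consonant (*hidej*, *imov*); -wes when the stem ends in a vowel (*hohofe*, *ewmu*).
*watwe*: final sound = /e/, a vowel → -wes → *watwewes*.
*juv*: final sound = /v/, a voiced consonant → -u → *juvu*.
*pit* — final sound /t/ (a voiceless consonant) → -o → *pito*.

watwewes, juvu, pito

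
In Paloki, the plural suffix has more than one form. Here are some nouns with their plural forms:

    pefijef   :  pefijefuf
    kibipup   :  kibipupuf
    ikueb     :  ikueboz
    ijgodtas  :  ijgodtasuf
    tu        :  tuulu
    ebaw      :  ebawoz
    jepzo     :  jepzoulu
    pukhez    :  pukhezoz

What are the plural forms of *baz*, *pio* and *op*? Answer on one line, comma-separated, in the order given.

The alternation tracks the final sound of the stem — -uf when the stem ends in a voiceless consonant (*pefijef*, *kibipup*, *ijgodtas*); -oz when the stem ends in a voiced consonant (*ikueb*, *ebaw*, *pukhez*); -ulu when the stem ends in a vowel (*tu*, *jepzo*).
Since the final sound of *baz* is /z/ (a voiced consonant), it takes -oz, giving *bazoz*.
Since the final sound of *pio* is /o/ (a vowel), it takes -ulu, giving *pioulu*.
*op*: final sound = /p/, a voiceless consonant → -uf → *opuf*.

bazoz, pioulu, opuf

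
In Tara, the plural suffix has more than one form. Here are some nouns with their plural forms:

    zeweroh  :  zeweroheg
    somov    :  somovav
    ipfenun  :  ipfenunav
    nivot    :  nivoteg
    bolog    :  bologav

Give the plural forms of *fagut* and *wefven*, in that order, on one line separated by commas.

faguteg, wefvenav

Looking at the final consonant of each stem: -eg when the stem ends in a voiceless consonant (*zeweroh*, *nivot*); -av when the stem ends in a voiced consonant (*somov*, *ipfenun*, *bolog*).
Since the final consonant of *fagut* is /t/ (voiceless), it takes -eg, giving *faguteg*.
Since the final consonant of *wefven* is /n/ (voiced), it takes -av, giving *wefvenav*.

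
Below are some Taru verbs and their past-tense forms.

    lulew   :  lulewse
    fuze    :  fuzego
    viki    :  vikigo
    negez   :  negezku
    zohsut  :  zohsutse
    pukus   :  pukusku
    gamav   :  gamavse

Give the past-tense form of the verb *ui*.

uigo

The suffix is conditioned by the final sound: -ku when the stem ends in a sibilant (*negez*, *pukus*); -se when the stem ends in a non-sibilant consonant (*lulew*, *zohsut*, *gamav*); -go when the stem ends in a vowel (*fuze*, *viki*).
*ui* — final sound /i/ (a vowel) → -go → *uigo*.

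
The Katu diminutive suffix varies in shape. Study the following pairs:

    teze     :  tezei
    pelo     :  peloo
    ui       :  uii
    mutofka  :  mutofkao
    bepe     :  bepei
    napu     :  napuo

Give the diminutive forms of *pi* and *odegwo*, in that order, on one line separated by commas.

pii, odegwoo

Looking at the last vowel of each stem: -i when the last vowel of the stem is a front vowel (*teze*, *ui*, *bepe*); -o when the last vowel of the stem is a back vowel (*pelo*, *mutofka*, *napu*).
*pi* — last vowel /i/ (a front vowel) → -i → *pii*.
The last vowel of *odegwo* is /o/, which is a back vowel, so the suffix is -o, giving *odegwoo*.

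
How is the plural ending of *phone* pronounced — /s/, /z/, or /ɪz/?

/z/

The stem *phone* ends in a voiced non-sibilant sound.
The plural suffix surfaces as /ɪz/ after sibilants, /s/ after other voiceless consonants, and /z/ after other voiced sounds.
So the plural -s on *phone* is pronounced /z/.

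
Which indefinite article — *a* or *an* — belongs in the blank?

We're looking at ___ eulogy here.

a

The indefinite article is chosen by the initial *sound* of the following word, not its spelling.
*eulogy* begins with the sound /juː/ (eu pronounced /juː/) — a consonant sound.
So the article is *a*: We're looking at a eulogy here.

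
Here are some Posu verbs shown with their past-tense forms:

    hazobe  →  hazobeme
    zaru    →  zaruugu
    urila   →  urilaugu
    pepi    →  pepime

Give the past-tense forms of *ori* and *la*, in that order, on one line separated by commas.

The alternation tracks the last vowel of the stem — -me when the last vowel of the stem is a front vowel (*hazobe*, *pepi*); -ugu when the last vowel of the stem is a back vowel (*zaru*, *urila*).
The last vowel of *ori* is /i/, which is a front vowel, so the suffix is -me, giving *orime*.
*la* — last vowel /a/ (a back vowel) → -ugu → *laugu*.

orime, laugu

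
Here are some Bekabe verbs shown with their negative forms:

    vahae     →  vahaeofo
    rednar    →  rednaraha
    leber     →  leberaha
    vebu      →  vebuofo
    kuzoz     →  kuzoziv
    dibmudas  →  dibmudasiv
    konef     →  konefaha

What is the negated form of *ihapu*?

ihapuofo

The pattern is sibilance of the final sound: -iv when the stem ends in a sibilant (*kuzoz*, *dibmudas*); -aha when the stem ends in a non-sibilant consonant (*rednar*, *leber*, *konef*); -ofo when the stem ends in a vowel (*vahae*, *vebu*).
Since the final sound of *ihapu* is /u/ (a vowel), it takes -ofo, giving *ihapuofo*.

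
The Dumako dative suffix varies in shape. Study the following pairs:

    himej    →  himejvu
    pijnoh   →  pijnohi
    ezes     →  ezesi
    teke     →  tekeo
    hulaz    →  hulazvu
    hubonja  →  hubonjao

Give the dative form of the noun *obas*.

The alternation tracks the final sound of the stem — -i when the stem ends in a voiceless consonant (*pijnoh*, *ezes*); -vu when the stem ends in a voiced consonant (*himej*, *hulaz*); -o when the stem ends in a vowel (*teke*, *hubonja*).
Since the final sound of *obas* is /s/ (a voiceless consonant), it takes -i, giving *obasi*.

obasi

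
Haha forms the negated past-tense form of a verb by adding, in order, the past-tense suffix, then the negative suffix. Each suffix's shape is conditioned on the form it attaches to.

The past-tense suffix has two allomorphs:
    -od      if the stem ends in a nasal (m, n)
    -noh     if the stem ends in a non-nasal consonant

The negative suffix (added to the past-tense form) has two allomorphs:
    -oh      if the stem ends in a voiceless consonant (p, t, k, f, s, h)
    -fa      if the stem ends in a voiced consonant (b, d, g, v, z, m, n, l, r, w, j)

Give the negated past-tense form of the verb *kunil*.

kunilnohoh

*kunil*: final consonant = /l/, non-nasal → -noh → *kunilnoh*.
The final consonant of the past-tense form *kunilnoh* is /h/, which is voiceless, so the negative suffix is -oh, giving *kunilnohoh*.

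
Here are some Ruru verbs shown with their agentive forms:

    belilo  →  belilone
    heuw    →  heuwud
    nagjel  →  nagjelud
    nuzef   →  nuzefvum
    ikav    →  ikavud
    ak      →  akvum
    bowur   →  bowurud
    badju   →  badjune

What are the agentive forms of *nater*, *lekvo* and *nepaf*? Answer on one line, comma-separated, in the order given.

naterud, lekvone, nepafvum

The pattern is voicing of the final sound: -vum when the stem ends in a voiceless consonant (*nuzef*, *ak*); -ud when the stem ends in a voiced consonant (*heuw*, *nagjel*, *ikav*, *bowur*); -ne when the stem ends in a vowel (*belilo*, *badju*).
*nater* — final sound /r/ (a voiced consonant) → -ud → *naterud*.
*lekvo*: final sound = /o/, a vowel → -ne → *lekvone*.
Since the final sound of *nepaf* is /f/ (a voiceless consonant), it takes -vum, giving *nepafvum*.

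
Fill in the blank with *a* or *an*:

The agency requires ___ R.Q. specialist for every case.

an

The indefinite article is chosen by the initial *sound* of the following word, not its spelling.
The initialism *R.Q.* is read letter by letter; the first letter, R, is pronounced /ɑr/, which begins with a vowel sound.
So the article is *an*: The agency requires an R.Q. specialist for every case.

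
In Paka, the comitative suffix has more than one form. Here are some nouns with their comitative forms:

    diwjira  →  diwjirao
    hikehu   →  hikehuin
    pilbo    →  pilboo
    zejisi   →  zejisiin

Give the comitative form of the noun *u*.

uin

The suffix is conditioned by the last vowel: -in when the last vowel of the stem is a high vowel (*hikehu*, *zejisi*); -o when the last vowel of the stem is a non-high vowel (*diwjira*, *pilbo*).
The last vowel of *u* is /u/, which is a high vowel, so the suffix is -in, giving *uin*.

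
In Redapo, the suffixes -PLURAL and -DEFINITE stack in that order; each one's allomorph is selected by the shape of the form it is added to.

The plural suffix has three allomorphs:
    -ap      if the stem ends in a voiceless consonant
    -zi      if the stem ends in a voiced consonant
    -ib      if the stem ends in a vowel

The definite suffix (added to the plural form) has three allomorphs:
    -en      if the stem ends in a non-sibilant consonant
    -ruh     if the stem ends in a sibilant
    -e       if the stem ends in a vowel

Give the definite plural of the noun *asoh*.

The final sound of *asoh* is /h/, which is a voiceless consonant, so the plural suffix is -ap, giving *asohap*.
Since the final sound of the plural form *asohap* is /p/ (a non-sibilant consonant), it takes -en, giving *asohapen*.

asohapen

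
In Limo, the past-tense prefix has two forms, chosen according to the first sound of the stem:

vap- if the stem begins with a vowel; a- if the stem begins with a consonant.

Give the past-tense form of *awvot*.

vapawvot

*awvot* — first sound /a/ (a vowel) → vap- → *vapawvot*.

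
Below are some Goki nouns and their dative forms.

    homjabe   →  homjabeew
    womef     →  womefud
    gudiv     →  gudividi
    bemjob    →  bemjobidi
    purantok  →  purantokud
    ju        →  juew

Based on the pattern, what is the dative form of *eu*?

euew

Looking at the final sound of each stem: -ud when the stem ends in a voiceless consonant (*womef*, *purantok*); -idi when the stem ends in a voiced consonant (*gudiv*, *bemjob*); -ew when the stem ends in a vowel (*homjabe*, *ju*).
*eu*: final sound = /u/, a vowel → -ew → *euew*.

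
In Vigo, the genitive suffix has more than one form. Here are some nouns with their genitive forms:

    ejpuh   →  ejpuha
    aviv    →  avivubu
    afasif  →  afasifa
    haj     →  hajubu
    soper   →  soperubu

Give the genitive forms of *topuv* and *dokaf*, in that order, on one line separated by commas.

The suffix is conditioned by the final consonant: -a when the stem ends in a voiceless consonant (*ejpuh*, *afasif*); -ubu when the stem ends in a voiced consonant (*aviv*, *haj*, *soper*).
*topuv*: final consonant = /v/, voiced → -ubu → *topuvubu*.
The final consonant of *dokaf* is /f/, which is voiceless, so the suffix is -a, giving *dokafa*.

topuvubu, dokafa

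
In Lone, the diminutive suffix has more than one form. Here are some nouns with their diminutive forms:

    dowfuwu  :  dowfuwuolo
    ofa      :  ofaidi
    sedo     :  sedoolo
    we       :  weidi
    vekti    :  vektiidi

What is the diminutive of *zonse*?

zonseidi

Looking at the last vowel of each stem: -olo when the last vowel of the stem is a rounded vowel (*dowfuwu*, *sedo*); -idi when the last vowel of the stem is an unrounded vowel (*ofa*, *we*, *vekti*).
*zonse*: last vowel = /e/, an unrounded vowel → -idi → *zonseidi*.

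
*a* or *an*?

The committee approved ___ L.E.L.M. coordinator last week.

The indefinite article is chosen by the initial *sound* of the following word, not its spelling.
The initialism *L.E.L.M.* is read letter by letter; the first letter, L, is pronounced /ɛl/, which begins with a vowel sound.
So the article is *an*: The committee approved an L.E.L.M. coordinator last week.

an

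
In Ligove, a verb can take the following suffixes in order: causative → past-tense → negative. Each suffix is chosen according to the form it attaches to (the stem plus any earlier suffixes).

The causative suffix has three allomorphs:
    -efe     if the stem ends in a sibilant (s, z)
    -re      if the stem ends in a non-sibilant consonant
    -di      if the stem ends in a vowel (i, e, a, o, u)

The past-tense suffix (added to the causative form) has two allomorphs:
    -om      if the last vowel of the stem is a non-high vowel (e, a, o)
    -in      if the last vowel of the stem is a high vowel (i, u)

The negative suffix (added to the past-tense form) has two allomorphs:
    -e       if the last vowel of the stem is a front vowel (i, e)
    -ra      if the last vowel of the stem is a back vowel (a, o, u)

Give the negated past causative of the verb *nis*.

nisefeomra

*nis*: final sound = /s/, a sibilant → -efe → *nisefe*.
Since the last vowel of the causative form *nisefe* is /e/ (a non-high vowel), it takes -om, giving *nisefeom*.
The last vowel of the past-tense form *nisefeom* is /o/, which is a back vowel, so the negative suffix is -ra, giving *nisefeomra*.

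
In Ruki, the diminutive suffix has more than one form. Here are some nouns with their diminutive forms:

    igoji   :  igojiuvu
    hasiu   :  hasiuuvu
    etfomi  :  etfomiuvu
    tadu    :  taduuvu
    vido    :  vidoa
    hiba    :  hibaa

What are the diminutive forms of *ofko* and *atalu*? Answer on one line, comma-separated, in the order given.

ofkoa, ataluuvu

The suffix is conditioned by the last vowel: -uvu when the last vowel of the stem is a high vowel (*igoji*, *hasiu*, *etfomi*, *tadu*); -a when the last vowel of the stem is a non-high vowel (*vido*, *hiba*).
*ofko*: last vowel = /o/, a non-high vowel → -a → *ofkoa*.
*atalu* — last vowel /u/ (a high vowel) → -uvu → *ataluuvu*.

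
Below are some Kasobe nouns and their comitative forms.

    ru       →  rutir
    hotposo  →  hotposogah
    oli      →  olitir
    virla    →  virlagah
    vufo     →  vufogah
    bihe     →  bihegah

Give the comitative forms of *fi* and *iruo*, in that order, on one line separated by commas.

fitir, iruogah

The suffix is conditioned by the last vowel: -tir when the last vowel of the stem is a high vowel (*ru*, *oli*); -gah when the last vowel of the stem is a non-high vowel (*hotposo*, *virla*, *vufo*, *bihe*).
*fi*: last vowel = /i/, a high vowel → -tir → *fitir*.
The last vowel of *iruo* is /o/, which is a non-high vowel, so the suffix is -gah, giving *iruogah*.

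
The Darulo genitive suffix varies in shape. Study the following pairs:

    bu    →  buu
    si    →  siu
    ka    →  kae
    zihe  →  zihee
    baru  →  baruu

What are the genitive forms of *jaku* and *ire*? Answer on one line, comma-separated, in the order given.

The alternation tracks the last vowel of the stem — -u when the last vowel of the stem is a high vowel (*bu*, *si*, *baru*); -e when the last vowel of the stem is a non-high vowel (*ka*, *zihe*).
Since the last vowel of *jaku* is /u/ (a high vowel), it takes -u, giving *jakuu*.
Since the last vowel of *ire* is /e/ (a non-high vowel), it takes -e, giving *iree*.

jakuu, iree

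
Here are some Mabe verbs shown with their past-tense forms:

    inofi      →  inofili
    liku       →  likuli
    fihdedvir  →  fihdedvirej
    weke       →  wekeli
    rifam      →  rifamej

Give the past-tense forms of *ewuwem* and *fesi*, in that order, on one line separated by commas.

ewuwemej, fesili

The suffix is conditioned by the final sound: -ej when the stem ends in a consonant (*fihdedvir*, *rifam*); -li when the stem ends in a vowel (*inofi*, *liku*, *weke*).
*ewuwem*: final sound = /m/, a consonant → -ej → *ewuwemej*.
Since the final sound of *fesi* is /i/ (a vowel), it takes -li, giving *fesili*.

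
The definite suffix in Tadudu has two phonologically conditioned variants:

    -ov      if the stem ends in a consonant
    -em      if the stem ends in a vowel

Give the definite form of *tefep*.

The final sound of *tefep* is /p/, which is a consonant, so the suffix is -ov, giving *tefepov*.

tefepov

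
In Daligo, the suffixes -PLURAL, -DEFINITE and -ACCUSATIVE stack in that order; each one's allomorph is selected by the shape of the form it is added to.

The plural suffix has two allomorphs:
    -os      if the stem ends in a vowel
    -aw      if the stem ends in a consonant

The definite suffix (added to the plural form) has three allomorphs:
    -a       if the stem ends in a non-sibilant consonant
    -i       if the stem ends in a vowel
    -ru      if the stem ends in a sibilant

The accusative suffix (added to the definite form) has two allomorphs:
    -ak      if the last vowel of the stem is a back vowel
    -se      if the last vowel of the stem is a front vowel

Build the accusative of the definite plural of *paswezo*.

*paswezo*: final sound = /o/, a vowel → -os → *paswezoos*.
The plural form *paswezoos*: final sound = /s/, a sibilant → -ru → *paswezoosru*.
The definite form *paswezoosru*: last vowel = /u/, a back vowel → -ak → *paswezoosruak*.

paswezoosruak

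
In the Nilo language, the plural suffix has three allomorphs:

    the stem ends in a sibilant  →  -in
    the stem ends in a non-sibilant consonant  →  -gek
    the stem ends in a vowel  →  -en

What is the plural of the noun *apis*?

apisin

The final sound of *apis* is /s/, which is a sibilant, so the suffix is -in, giving *apisin*.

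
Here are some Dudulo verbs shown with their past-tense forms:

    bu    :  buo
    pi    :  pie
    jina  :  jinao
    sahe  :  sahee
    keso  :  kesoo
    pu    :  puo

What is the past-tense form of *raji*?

The pattern is front/back vowel harmony: -e when the last vowel of the stem is a front vowel (*pi*, *sahe*); -o when the last vowel of the stem is a back vowel (*bu*, *jina*, *keso*, *pu*).
Since the last vowel of *raji* is /i/ (a front vowel), it takes -e, giving *rajie*.

rajie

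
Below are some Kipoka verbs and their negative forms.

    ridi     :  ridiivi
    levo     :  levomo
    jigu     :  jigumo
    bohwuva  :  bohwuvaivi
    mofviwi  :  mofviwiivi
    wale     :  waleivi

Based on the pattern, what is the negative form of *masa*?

masaivi

The alternation tracks the last vowel of the stem — -mo when the last vowel of the stem is a rounded vowel (*levo*, *jigu*); -ivi when the last vowel of the stem is an unrounded vowel (*ridi*, *bohwuva*, *mofviwi*, *wale*).
*masa* — last vowel /a/ (an unrounded vowel) → -ivi → *masaivi*.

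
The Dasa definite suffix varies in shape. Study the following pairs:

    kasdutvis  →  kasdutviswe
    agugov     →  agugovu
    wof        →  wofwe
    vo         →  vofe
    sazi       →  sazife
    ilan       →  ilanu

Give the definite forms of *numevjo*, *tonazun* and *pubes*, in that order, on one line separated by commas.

The suffix is conditioned by the final sound: -we when the stem ends in a voiceless consonant (*kasdutvis*, *wof*); -u when the stem ends in a voiced consonant (*agugov*, *ilan*); -fe when the stem ends in a vowel (*vo*, *sazi*).
Since the final sound of *numevjo* is /o/ (a vowel), it takes -fe, giving *numevjofe*.
The final sound of *tonazun* is /n/, which is a voiced consonant, so the suffix is -u, giving *tonazunu*.
Since the final sound of *pubes* is /s/ (a voiceless consonant), it takes -we, giving *pubeswe*.

numevjofe, tonazunu, pubeswe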